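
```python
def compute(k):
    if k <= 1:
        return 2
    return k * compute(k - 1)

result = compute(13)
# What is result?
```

compute(13) = 13 * 12 * 11 * 10 * 9 * 8 * 7 * 6 * 5 * 4 * 3 * 2 * 2 = 12454041600

Answer: 12454041600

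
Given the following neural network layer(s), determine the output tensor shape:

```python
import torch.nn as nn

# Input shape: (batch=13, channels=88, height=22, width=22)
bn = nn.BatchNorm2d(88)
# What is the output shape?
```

Input: (13, 88, 22, 22) -> Output: (13, 88, 22, 22)

Answer: (13, 88, 22, 22)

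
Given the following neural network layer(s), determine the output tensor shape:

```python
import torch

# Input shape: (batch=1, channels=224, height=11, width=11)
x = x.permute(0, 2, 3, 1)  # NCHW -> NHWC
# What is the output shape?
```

Input: (1, 224, 11, 11) -> Output: (1, 11, 11, 224)

Answer: (1, 11, 11, 224)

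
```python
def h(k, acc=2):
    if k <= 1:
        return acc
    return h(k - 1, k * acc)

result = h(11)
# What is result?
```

Accumulator trace (n, acc): (11, 2) -> (10, 22) -> (9, 220) -> (8, 1980) -> (7, 15840) -> (6, 110880) -> (5, 665280) -> (4, 3326400) -> (3, 13305600) -> (2, 39916800) -> (1, 79833600) -> return 79833600

Answer: 79833600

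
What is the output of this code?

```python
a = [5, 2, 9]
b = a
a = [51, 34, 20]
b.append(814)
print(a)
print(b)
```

Key concept: rebinding vs mutation: a is rebound to a new list, b still points at the original.
Step by step:
`a = [5, 2, 9]` → a = [5, 2, 9]
`b = a` → b = [5, 2, 9] (same object as a)
`a = [51, 34, 20]` → a = [51, 34, 20]
`b.append(814)` → b = [5, 2, 9, 814]
`print(a)` → prints [51, 34, 20]
`print(b)` → prints [5, 2, 9, 814]

Answer:
[51, 34, 20]
[5, 2, 9, 814]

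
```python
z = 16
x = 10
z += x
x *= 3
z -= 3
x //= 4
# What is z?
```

Trace:
`z = 16` → z = 16
`x = 10` → x = 10
`z += x` → z = 26
`x *= 3` → x = 30
`z -= 3` → z = 23
`x //= 4` → x = 7
So z = 23

Answer: 23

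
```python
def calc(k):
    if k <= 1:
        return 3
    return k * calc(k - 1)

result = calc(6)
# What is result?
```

calc(6) = 6 * 5 * 4 * 3 * 2 * 3 = 2160

Answer: 2160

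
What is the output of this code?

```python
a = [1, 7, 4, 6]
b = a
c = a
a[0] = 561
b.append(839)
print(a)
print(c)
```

Key concept: multiple aliases.
Step by step:
`a = [1, 7, 4, 6]` → a = [1, 7, 4, 6]
`b = a` → b = [1, 7, 4, 6] (same object as a)
`c = a` → c = [1, 7, 4, 6] (same object as a, b)
`a[0] = 561` → a = [561, 7, 4, 6] (same object as b, c); b = [561, 7, 4, 6] (same object as a, c); c = [561, 7, 4, 6] (same object as a, b)
`b.append(839)` → a = [561, 7, 4, 6, 839] (same object as b, c); b = [561, 7, 4, 6, 839] (same object as a, c); c = [561, 7, 4, 6, 839] (same object as a, b)
`print(a)` → prints [561, 7, 4, 6, 839]
`print(c)` → prints [561, 7, 4, 6, 839]

Answer:
[561, 7, 4, 6, 839]
[561, 7, 4, 6, 839]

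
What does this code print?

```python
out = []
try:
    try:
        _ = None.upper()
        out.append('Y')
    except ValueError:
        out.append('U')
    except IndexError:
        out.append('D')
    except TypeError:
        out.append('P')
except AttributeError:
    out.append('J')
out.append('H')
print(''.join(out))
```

Execution trace: 'J' (outer except AttributeError) → 'H' (after the try/except). Output: JH

Answer: JH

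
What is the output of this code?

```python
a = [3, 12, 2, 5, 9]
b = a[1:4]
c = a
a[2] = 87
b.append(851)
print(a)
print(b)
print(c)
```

Key concept: slice vs alias.
Step by step:
`a = [3, 12, 2, 5, 9]` → a = [3, 12, 2, 5, 9]
`b = a[1:4]` → b = [12, 2, 5]
`c = a` → c = [3, 12, 2, 5, 9] (same object as a)
`a[2] = 87` → a = [3, 12, 87, 5, 9] (same object as c); c = [3, 12, 87, 5, 9] (same object as a)
`b.append(851)` → b = [12, 2, 5, 851]
`print(a)` → prints [3, 12, 87, 5, 9]
`print(b)` → prints [12, 2, 5, 851]
`print(c)` → prints [3, 12, 87, 5, 9]

Answer:
[3, 12, 87, 5, 9]
[12, 2, 5, 851]
[3, 12, 87, 5, 9]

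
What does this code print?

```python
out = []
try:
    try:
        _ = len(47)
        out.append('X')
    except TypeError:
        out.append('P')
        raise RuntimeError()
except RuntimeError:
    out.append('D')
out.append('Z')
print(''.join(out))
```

Execution trace: 'P' (inner except TypeError) → 'D' (outer except RuntimeError) → 'Z' (after the try/except). Output: PDZ

Answer: PDZ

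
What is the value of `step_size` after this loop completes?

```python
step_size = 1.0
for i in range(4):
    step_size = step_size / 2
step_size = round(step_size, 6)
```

Halving LR 4 times: 1 / 2^4
`step_size` takes the values: 1.0 → 0.5 → 0.25 → 0.125 → 0.0625

Answer: 0.0625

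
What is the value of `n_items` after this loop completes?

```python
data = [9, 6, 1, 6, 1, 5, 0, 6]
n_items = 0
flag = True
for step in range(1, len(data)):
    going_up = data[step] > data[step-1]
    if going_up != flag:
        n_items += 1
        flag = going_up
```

Count direction changes in [9, 6, 1, 6, 1, 5, 0, 6]
`n_items` takes the values: 0 → 1 → 2 → 3 → 4 → 5 → 6

Answer: 6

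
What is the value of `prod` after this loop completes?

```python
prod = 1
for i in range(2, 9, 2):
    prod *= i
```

Product of even numbers 2 to 8
`prod` takes the values: 1 → 2 → 8 → 48 → 384

Answer: 384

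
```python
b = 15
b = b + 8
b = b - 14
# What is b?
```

Trace:
`b = 15` → b = 15
`b = b + 8` → b = 23
`b = b - 14` → b = 9
So b = 9

Answer: 9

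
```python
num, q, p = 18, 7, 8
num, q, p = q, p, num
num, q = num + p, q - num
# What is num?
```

Trace:
`num, q, p = 18, 7, 8` → num = 18; q = 7; p = 8
`num, q, p = q, p, num` → num = 7; q = 8; p = 18
`num, q = num + p, q - num` → num = 25; q = 1
So num = 25

Answer: 25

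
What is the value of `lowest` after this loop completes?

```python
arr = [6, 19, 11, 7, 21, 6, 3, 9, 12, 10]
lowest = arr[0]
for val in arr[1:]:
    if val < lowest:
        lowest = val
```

Minimum of [6, 19, 11, 7, 21, 6, 3, 9, 12, 10]
`lowest` takes the values: 6 → 3

Answer: 3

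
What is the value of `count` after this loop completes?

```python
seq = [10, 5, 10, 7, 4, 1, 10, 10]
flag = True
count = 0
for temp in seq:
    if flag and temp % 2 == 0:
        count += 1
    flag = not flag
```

Count even values at even positions
`count` takes the values: 0 → 1 → 2 → 3 → 4

Answer: 4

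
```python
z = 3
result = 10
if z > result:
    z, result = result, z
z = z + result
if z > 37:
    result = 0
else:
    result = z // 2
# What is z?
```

Trace:
`z = 3` → z = 3
`result = 10` → result = 10
`if z > result: ...` → z > result is False → no variable changes
`z = z + result` → z = 13
`if z > 37: ...` → z > 37 is False, take else branch → result = 6
So z = 13

Answer: 13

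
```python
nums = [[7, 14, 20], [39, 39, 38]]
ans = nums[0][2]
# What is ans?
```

Trace:
`nums = [[7, 14, 20], [39, 39, 38]]` → nums = [[7, 14, 20], [39, 39, 38]]
`ans = nums[0][2]` → ans = 20
So ans = 20

Answer: 20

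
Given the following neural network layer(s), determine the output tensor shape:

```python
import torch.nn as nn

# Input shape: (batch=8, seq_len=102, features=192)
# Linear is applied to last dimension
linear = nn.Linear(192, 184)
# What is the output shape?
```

Input: (8, 102, 192) -> Output: (8, 102, 184)

Answer: (8, 102, 184)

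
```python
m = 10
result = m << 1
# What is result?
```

Trace:
`m = 10` → m = 10
`result = m << 1` → result = 20
So result = 20

Answer: 20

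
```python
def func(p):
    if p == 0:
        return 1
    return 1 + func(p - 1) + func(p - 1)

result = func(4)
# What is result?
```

func(p) = 1 + 2·func(p-1), func(0)=1. Closed form: (1+1)·2^4 - 1 = 31.

Answer: 31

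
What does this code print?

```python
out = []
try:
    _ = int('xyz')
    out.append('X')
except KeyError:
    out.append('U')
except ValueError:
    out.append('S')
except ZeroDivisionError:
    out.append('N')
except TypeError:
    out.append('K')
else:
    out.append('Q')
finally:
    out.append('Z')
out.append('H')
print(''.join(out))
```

Execution trace: 'S' (except ValueError) → 'Z' (finally) → 'H' (after the try/except). Output: SZH

Answer: SZH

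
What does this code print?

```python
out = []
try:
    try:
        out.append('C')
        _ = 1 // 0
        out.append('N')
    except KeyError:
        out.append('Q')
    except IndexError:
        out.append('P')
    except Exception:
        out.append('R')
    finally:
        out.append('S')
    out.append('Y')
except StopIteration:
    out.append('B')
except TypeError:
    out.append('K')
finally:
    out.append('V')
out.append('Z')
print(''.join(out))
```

Execution trace: 'C' (inner try body) → 'R' (inner except Exception) → 'S' (inner finally) → 'Y' (try body, no exception) → 'V' (finally) → 'Z' (after the try/except). Output: CRSYVZ

Answer: CRSYVZ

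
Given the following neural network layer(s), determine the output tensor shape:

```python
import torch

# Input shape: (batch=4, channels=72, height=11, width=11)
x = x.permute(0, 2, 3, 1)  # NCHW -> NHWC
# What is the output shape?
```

Input: (4, 72, 11, 11) -> Output: (4, 11, 11, 72)

Answer: (4, 11, 11, 72)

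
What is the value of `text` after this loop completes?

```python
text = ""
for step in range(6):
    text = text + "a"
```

Repeat 'a' 6 times
`text` takes the values: "" → "a" → "aa" → "aaa" → "aaaa" → "aaaaa" → "aaaaaa"

Answer: "aaaaaa"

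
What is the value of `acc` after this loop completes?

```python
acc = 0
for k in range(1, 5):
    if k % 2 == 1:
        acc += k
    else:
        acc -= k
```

Add odd, subtract even
`acc` takes the values: 0 → 1 → -1 → 2 → -2

Answer: -2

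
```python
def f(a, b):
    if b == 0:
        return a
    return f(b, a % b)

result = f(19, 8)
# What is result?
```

f(19, 8) -> f(8, 3) -> f(3, 2) -> f(2, 1) -> f(1, 0) -> 1

Answer: 1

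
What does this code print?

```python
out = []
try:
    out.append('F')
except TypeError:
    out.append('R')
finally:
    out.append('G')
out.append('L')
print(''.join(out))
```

Execution trace: 'F' (try body, no exception) → 'G' (finally) → 'L' (after the try/except). Output: FGL

Answer: FGL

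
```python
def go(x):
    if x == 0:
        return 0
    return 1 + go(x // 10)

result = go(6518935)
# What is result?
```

Count of digits of 6518935: 7

Answer: 7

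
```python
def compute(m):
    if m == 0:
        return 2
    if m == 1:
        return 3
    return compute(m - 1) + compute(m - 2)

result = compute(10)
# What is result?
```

Build up from base cases: compute(0)=2, compute(1)=3, compute(2)=5, compute(3)=8, compute(4)=13, compute(5)=21, compute(6)=34, ..., compute(10)=233

Answer: 233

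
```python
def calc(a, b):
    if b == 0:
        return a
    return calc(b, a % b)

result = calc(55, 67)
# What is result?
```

calc(55, 67) -> calc(67, 55) -> calc(55, 12) -> calc(12, 7) -> calc(7, 5) -> calc(5, 2) -> calc(2, 1) -> calc(1, 0) -> 1

Answer: 1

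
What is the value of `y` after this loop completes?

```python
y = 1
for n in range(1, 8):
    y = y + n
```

Start at 1, add 1 through 7
`y` takes the values: 1 → 2 → 4 → 7 → 11 → 16 → 22 → 29

Answer: 29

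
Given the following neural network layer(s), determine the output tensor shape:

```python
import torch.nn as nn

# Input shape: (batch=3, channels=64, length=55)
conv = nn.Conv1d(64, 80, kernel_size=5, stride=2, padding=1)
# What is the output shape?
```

Input: (3, 64, 55) -> Output: (3, 80, 27)

Answer: (3, 80, 27)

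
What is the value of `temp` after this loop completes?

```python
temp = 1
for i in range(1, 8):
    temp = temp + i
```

Start at 1, add 1 through 7
`temp` takes the values: 1 → 2 → 4 → 7 → 11 → 16 → 22 → 29

Answer: 29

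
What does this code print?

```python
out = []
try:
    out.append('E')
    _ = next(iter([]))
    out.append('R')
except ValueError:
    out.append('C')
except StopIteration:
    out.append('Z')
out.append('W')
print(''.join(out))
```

Execution trace: 'E' (try body) → 'Z' (except StopIteration) → 'W' (after the try/except). Output: EZW

Answer: EZW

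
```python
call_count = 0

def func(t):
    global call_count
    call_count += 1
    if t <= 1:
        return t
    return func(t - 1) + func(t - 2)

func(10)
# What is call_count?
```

Calls(t) = 1 + Calls(t-1) + Calls(t-2); Calls(0)=Calls(1)=1. For t=10 this gives 177.

Answer: 177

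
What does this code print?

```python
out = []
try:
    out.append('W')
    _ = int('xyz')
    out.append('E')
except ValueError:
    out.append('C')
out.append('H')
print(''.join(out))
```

Execution trace: 'W' (try body) → 'C' (except ValueError) → 'H' (after the try/except). Output: WCH

Answer: WCH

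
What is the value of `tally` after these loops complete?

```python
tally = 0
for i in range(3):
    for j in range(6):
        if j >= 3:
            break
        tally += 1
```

Inner breaks at 3, outer runs 3 times
`tally` takes the values: 0 → 1 → 2 → 3 → 4 → 5 → 6 → 7 → 8 → 9

Answer: 9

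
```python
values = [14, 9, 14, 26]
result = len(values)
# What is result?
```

Trace:
`values = [14, 9, 14, 26]` → values = [14, 9, 14, 26]
`result = len(values)` → result = 4
So result = 4

Answer: 4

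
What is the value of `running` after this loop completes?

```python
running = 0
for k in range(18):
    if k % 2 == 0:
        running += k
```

Sum of even numbers 0 to 17
`running` takes the values: 0 → 2 → 6 → 12 → 20 → 30 → 42 → 56 → 72

Answer: 72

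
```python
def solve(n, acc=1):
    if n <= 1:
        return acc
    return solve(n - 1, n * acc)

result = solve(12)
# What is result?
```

Accumulator trace (n, acc): (12, 1) -> (11, 12) -> (10, 132) -> (9, 1320) -> (8, 11880) -> (7, 95040) -> (6, 665280) -> (5, 3991680) -> (4, 19958400) -> (3, 79833600) -> (2, 239500800) -> (1, 479001600) -> return 479001600

Answer: 479001600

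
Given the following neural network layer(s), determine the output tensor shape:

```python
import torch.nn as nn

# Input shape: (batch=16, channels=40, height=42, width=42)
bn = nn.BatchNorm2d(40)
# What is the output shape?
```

Input: (16, 40, 42, 42) -> Output: (16, 40, 42, 42)

Answer: (16, 40, 42, 42)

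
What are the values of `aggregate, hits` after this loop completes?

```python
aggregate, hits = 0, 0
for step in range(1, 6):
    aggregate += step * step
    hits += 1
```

Sum of squares and count
`aggregate, hits` takes the values: (0, 0) → (1, 0) → (1, 1) → (5, 1) → (5, 2) → (14, 2) → (14, 3) → (30, 3) → (30, 4) → (55, 4) → (55, 5)

Answer: 55, 5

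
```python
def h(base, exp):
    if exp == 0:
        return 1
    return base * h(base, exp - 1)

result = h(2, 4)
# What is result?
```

h(2, 4) = 2 * 2 * 2 * 2 = 16

Answer: 16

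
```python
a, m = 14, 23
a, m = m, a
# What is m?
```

Trace:
`a, m = 14, 23` → a = 14; m = 23
`a, m = m, a` → a = 23; m = 14
So m = 14

Answer: 14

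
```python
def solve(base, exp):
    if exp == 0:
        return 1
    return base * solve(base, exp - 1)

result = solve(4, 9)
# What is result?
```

solve(4, 9) = 4 * 4 * 4 * 4 * 4 * 4 * 4 * 4 * 4 = 262144

Answer: 262144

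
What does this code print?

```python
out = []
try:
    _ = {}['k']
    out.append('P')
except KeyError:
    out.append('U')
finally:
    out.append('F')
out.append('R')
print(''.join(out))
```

Execution trace: 'U' (except KeyError) → 'F' (finally) → 'R' (after the try/except). Output: UFR

Answer: UFR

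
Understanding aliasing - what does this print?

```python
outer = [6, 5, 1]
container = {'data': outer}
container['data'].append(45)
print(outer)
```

Key concept: dict holds reference to list.
Step by step:
`outer = [6, 5, 1]` → outer = [6, 5, 1]
`container = {'data': outer}` → container = {'data': [6, 5, 1]}
`container['data'].append(45)` → outer = [6, 5, 1, 45]; container = {'data': [6, 5, 1, 45]}
`print(outer)` → prints [6, 5, 1, 45]

Answer: [6, 5, 1, 45]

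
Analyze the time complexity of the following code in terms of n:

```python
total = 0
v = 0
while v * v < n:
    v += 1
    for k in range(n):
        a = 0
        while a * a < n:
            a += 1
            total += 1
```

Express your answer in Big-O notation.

Each loop level contributes: √n × n × √n. Multiplying the contributions gives O(n^2).

Answer: O(n^2)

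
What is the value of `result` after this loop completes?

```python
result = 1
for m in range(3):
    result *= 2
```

2^3 = 8
`result` takes the values: 1 → 2 → 4 → 8

Answer: 8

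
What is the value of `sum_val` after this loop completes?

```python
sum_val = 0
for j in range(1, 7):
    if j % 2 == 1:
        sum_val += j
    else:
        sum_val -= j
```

Add odd, subtract even
`sum_val` takes the values: 0 → 1 → -1 → 2 → -2 → 3 → -3

Answer: -3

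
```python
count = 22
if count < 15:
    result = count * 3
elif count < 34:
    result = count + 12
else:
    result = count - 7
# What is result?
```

Trace:
`count = 22` → count = 22
`if count < 15: ...` → count < 15 is False, count < 34 is True → result = 34
So result = 34

Answer: 34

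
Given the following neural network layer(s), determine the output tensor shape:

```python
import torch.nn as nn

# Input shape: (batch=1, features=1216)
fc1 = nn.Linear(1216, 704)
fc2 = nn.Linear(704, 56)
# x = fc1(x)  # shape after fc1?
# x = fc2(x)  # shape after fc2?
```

Input: (1, 1216) -> after fc1: (1, 704) -> Output: (1, 56)

Answer: (1, 56)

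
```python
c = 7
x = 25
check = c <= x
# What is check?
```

Trace:
`c = 7` → c = 7
`x = 25` → x = 25
`check = c <= x` → check = True
So check = True

Answer: True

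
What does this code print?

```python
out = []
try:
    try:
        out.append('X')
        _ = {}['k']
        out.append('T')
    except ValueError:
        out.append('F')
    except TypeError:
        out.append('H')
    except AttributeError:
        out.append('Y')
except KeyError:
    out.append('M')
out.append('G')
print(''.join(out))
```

Execution trace: 'X' (inner try body) → 'M' (outer except KeyError) → 'G' (after the try/except). Output: XMG

Answer: XMG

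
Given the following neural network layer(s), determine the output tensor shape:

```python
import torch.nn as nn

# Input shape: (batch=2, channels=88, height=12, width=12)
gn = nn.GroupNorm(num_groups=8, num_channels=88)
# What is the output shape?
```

Input: (2, 88, 12, 12) -> Output: (2, 88, 12, 12)

Answer: (2, 88, 12, 12)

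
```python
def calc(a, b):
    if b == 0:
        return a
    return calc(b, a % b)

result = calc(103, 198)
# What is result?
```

calc(103, 198) -> calc(198, 103) -> calc(103, 95) -> calc(95, 8) -> calc(8, 7) -> calc(7, 1) -> calc(1, 0) -> 1

Answer: 1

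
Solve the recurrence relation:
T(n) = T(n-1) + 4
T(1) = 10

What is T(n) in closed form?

Unrolling: T(n) = T(1) + 4·(n-1) = 10 + 4(n-1) = 4n + 6.

Answer: T(n) = 4n + 6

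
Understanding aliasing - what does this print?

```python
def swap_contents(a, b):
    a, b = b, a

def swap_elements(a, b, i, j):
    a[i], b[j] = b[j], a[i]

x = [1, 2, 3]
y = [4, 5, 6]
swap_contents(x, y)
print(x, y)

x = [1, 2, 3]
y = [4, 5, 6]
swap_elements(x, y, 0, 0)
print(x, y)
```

Key concept: parameter rebinding vs mutation.
Step by step:
`x = [1, 2, 3]` → x = [1, 2, 3]
`y = [4, 5, 6]` → y = [4, 5, 6]
`swap_contents(x, y)` → no visible change to tracked variables
`print(x, y)` → prints [1, 2, 3] [4, 5, 6]
`x = [1, 2, 3]` → x = [1, 2, 3]
`y = [4, 5, 6]` → y = [4, 5, 6]
`swap_elements(x, y, 0, 0)` → x = [4, 2, 3]; y = [1, 5, 6]
`print(x, y)` → prints [4, 2, 3] [1, 5, 6]

Answer:
[1, 2, 3] [4, 5, 6]
[4, 2, 3] [1, 5, 6]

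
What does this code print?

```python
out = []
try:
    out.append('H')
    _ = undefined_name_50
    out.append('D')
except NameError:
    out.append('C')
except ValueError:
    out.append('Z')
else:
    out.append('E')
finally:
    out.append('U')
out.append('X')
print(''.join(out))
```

Execution trace: 'H' (try body) → 'C' (except NameError) → 'U' (finally) → 'X' (after the try/except). Output: HCUX

Answer: HCUX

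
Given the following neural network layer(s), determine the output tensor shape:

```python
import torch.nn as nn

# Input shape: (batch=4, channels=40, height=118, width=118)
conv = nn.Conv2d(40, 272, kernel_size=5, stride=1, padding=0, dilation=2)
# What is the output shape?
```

Input: (4, 40, 118, 118) -> Output: (4, 272, 110, 110)

Answer: (4, 272, 110, 110)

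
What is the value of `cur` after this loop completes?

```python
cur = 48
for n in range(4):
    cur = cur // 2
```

Halve 4 times: 48 // 2^4 = 3
`cur` takes the values: 48 → 24 → 12 → 6 → 3

Answer: 3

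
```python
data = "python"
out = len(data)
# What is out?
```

Trace:
`data = "python"` → data = 'python'
`out = len(data)` → out = 6
So out = 6

Answer: 6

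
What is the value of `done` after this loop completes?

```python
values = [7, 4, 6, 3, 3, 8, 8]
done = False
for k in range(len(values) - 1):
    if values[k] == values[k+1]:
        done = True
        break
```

Check consecutive duplicates in [7, 4, 6, 3, 3, 8, 8]
`done` takes the values: False → True

Answer: True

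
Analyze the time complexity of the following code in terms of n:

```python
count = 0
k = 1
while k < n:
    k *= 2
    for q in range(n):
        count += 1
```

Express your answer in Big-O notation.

Each loop level contributes: log n × n. Multiplying the contributions gives O(n log n).

Answer: O(n log n)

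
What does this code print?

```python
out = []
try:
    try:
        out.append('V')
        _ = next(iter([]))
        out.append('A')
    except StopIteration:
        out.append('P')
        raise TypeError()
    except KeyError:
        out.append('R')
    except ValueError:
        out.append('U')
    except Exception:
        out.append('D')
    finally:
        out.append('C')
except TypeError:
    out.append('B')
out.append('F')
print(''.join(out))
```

Execution trace: 'V' (inner try body) → 'P' (inner except StopIteration) → 'C' (inner finally) → 'B' (outer except TypeError) → 'F' (after the try/except). Output: VPCBF

Answer: VPCBF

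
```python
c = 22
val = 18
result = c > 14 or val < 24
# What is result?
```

Trace:
`c = 22` → c = 22
`val = 18` → val = 18
`result = c > 14 or val < 24` → result = True
So result = True

Answer: True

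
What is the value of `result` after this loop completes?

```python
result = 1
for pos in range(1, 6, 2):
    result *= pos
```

Product of 1, 3, 5, ... up to 5
`result` takes the values: 1 → 3 → 15

Answer: 15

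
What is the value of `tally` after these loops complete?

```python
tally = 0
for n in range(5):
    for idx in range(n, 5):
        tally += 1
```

Upper triangle: 5 + 4 + ... + 1
`tally` takes the values: 0 → 1 → 2 → 3 → 4 → 5 → 6 → 7 → 8 → 9 → 10 → 11 → 12 → 13 → 14 → 15

Answer: 15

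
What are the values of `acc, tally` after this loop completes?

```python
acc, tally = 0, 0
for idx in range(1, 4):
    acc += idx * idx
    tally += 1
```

Sum of squares and count
`acc, tally` takes the values: (0, 0) → (1, 0) → (1, 1) → (5, 1) → (5, 2) → (14, 2) → (14, 3)

Answer: 14, 3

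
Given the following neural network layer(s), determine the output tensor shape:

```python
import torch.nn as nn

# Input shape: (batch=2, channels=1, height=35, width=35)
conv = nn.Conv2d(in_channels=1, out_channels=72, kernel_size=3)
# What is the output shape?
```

Input: (2, 1, 35, 35) -> Output: (2, 72, 33, 33)

Answer: (2, 72, 33, 33)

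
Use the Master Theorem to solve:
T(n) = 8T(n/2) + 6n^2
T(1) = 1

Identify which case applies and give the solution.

a=8, b=2, f(n)=6n^2. log_2(8) = 3. Since c=2 < 3, Case 1 applies: T(n) = Θ(n^log_b(a)) = O(n^3).

Answer: O(n^3) - Case 1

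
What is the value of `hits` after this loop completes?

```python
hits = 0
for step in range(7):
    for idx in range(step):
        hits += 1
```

Triangle number: 0+1+2+...+6
`hits` takes the values: 0 → 1 → 2 → 3 → 4 → 5 → 6 → 7 → 8 → 9 → 10 → 11 → 12 → 13 → 14 → 15 → 16 → 17 → 18 → 19 → 20 → 21

Answer: 21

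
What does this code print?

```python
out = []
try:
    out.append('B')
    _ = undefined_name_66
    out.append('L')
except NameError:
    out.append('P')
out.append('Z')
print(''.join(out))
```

Execution trace: 'B' (try body) → 'P' (except NameError) → 'Z' (after the try/except). Output: BPZ

Answer: BPZ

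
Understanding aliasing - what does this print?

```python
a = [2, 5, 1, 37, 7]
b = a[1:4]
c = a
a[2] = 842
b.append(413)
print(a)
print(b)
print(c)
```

Key concept: slice vs alias.
Step by step:
`a = [2, 5, 1, 37, 7]` → a = [2, 5, 1, 37, 7]
`b = a[1:4]` → b = [5, 1, 37]
`c = a` → c = [2, 5, 1, 37, 7] (same object as a)
`a[2] = 842` → a = [2, 5, 842, 37, 7] (same object as c); c = [2, 5, 842, 37, 7] (same object as a)
`b.append(413)` → b = [5, 1, 37, 413]
`print(a)` → prints [2, 5, 842, 37, 7]
`print(b)` → prints [5, 1, 37, 413]
`print(c)` → prints [2, 5, 842, 37, 7]

Answer:
[2, 5, 842, 37, 7]
[5, 1, 37, 413]
[2, 5, 842, 37, 7]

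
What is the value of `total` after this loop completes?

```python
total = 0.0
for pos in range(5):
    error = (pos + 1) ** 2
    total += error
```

Sum of squared losses 1² + 2² + ... + 5²
`total` takes the values: 0.0 → 1.0 → 5.0 → 14.0 → 30.0 → 55.0

Answer: 55.0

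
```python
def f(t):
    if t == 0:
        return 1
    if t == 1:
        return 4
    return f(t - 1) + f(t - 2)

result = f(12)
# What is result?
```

Build up from base cases: f(0)=1, f(1)=4, f(2)=5, f(3)=9, f(4)=14, f(5)=23, f(6)=37, ..., f(12)=665

Answer: 665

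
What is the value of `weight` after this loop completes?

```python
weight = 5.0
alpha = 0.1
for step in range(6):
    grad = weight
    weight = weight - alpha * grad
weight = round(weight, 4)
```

Gradient descent: w = 5.0 * (1 - 0.1)^6
`weight` takes the values: 5.0 → 4.5 → 4.05 → 3.645 → 3.2805 → 2.95245 → 2.657205 → 2.6572

Answer: 2.6572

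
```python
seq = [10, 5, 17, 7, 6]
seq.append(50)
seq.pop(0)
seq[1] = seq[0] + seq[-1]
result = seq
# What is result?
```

Trace:
`seq = [10, 5, 17, 7, 6]` → seq = [10, 5, 17, 7, 6]
`seq.append(50)` → seq = [10, 5, 17, 7, 6, 50]
`seq.pop(0)` → seq = [5, 17, 7, 6, 50]
`seq[1] = seq[0] + seq[-1]` → seq = [5, 55, 7, 6, 50]
`result = seq` → result = [5, 55, 7, 6, 50]
So result = [5, 55, 7, 6, 50]

Answer: [5, 55, 7, 6, 50]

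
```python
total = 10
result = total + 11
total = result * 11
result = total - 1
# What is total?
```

Trace:
`total = 10` → total = 10
`result = total + 11` → result = 21
`total = result * 11` → total = 231
`result = total - 1` → result = 230
So total = 231

Answer: 231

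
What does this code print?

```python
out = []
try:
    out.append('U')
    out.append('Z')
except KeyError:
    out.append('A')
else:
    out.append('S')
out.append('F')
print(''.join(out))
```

Execution trace: 'U' (try body) → 'Z' (try body, no exception) → 'S' (else) → 'F' (after the try/except). Output: UZSF

Answer: UZSF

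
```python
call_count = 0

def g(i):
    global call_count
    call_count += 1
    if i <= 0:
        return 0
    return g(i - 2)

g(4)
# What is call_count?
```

Linear recursion stepping by 2: 3 calls from i=4 down to ≤0.

Answer: 3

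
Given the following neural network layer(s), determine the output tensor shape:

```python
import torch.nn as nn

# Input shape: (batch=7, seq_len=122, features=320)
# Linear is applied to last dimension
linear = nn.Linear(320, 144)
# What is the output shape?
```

Input: (7, 122, 320) -> Output: (7, 122, 144)

Answer: (7, 122, 144)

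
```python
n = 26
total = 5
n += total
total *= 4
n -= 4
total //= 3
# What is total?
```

Trace:
`n = 26` → n = 26
`total = 5` → total = 5
`n += total` → n = 31
`total *= 4` → total = 20
`n -= 4` → n = 27
`total //= 3` → total = 6
So total = 6

Answer: 6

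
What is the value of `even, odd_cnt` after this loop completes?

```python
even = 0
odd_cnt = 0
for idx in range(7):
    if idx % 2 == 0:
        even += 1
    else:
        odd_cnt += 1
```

Count evens and odds in range(7)
`even, odd_cnt` takes the values: (0, 0) → (1, 0) → (1, 1) → (2, 1) → (2, 2) → (3, 2) → (3, 3) → (4, 3)

Answer: 4, 3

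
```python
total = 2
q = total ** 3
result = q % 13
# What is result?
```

Trace:
`total = 2` → total = 2
`q = total ** 3` → q = 8
`result = q % 13` → result = 8
So result = 8

Answer: 8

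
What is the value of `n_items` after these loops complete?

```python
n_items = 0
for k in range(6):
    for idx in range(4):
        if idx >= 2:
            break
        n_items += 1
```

Inner breaks at 2, outer runs 6 times
`n_items` takes the values: 0 → 1 → 2 → 3 → 4 → 5 → 6 → 7 → 8 → 9 → 10 → 11 → 12

Answer: 12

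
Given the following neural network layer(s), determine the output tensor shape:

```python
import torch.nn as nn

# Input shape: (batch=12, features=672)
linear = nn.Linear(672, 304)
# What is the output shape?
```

Input: (12, 672) -> Output: (12, 304)

Answer: (12, 304)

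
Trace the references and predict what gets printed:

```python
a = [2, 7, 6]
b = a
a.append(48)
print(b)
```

Key concept: basic list aliasing.
Step by step:
`a = [2, 7, 6]` → a = [2, 7, 6]
`b = a` → b = [2, 7, 6] (same object as a)
`a.append(48)` → a = [2, 7, 6, 48] (same object as b); b = [2, 7, 6, 48] (same object as a)
`print(b)` → prints [2, 7, 6, 48]

Answer: [2, 7, 6, 48]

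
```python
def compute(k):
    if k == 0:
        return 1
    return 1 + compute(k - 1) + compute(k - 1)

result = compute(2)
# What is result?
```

compute(k) = 1 + 2·compute(k-1), compute(0)=1. Closed form: (1+1)·2^2 - 1 = 7.

Answer: 7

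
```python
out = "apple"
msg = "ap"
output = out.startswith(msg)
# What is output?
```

Trace:
`out = "apple"` → out = 'apple'
`msg = "ap"` → msg = 'ap'
`output = out.startswith(msg)` → output = True
So output = True

Answer: True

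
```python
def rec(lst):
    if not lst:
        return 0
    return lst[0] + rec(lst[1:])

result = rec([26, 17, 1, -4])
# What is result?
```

26 + 17 + 1 + (-4) + 0 = 40

Answer: 40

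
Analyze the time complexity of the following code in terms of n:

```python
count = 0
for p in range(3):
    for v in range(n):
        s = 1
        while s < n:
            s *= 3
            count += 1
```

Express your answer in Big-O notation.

Each loop level contributes: 1 × n × log n. Multiplying the contributions gives O(n log n).

Answer: O(n log n)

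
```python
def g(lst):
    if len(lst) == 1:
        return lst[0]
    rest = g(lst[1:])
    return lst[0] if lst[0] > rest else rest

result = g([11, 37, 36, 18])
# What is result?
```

Recursive max over [11, 37, 36, 18] = 37

Answer: 37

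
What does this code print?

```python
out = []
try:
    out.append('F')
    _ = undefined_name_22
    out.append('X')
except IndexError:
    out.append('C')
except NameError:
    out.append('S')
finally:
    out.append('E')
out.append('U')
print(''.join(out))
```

Execution trace: 'F' (try body) → 'S' (except NameError) → 'E' (finally) → 'U' (after the try/except). Output: FSEU

Answer: FSEU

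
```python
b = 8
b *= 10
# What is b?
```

Trace:
`b = 8` → b = 8
`b *= 10` → b = 80
So b = 80

Answer: 80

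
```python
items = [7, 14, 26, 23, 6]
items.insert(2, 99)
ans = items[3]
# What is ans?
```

Trace:
`items = [7, 14, 26, 23, 6]` → items = [7, 14, 26, 23, 6]
`items.insert(2, 99)` → items = [7, 14, 99, 26, 23, 6]
`ans = items[3]` → ans = 26
So ans = 26

Answer: 26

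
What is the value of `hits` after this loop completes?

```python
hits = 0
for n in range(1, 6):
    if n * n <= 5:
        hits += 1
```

Count numbers where n² ≤ 5
`hits` takes the values: 0 → 1 → 2

Answer: 2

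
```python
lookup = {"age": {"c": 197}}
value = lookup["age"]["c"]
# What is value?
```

Trace:
`lookup = {"age": {"c": 197}}` → lookup = {'age': {'c': 197}}
`value = lookup["age"]["c"]` → value = 197
So value = 197

Answer: 197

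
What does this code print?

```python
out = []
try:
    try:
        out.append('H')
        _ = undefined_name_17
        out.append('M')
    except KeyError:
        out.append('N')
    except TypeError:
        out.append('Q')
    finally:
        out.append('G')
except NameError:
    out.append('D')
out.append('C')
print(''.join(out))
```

Execution trace: 'H' (try body) → 'G' (finally) → 'D' (outer except NameError) → 'C' (after the try/except). Output: HGDC

Answer: HGDC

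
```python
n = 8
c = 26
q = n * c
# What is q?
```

Trace:
`n = 8` → n = 8
`c = 26` → c = 26
`q = n * c` → q = 208
So q = 208

Answer: 208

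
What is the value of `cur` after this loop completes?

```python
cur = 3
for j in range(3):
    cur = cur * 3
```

Multiply by 3, 3 times: 3 * 3^3 = 81
`cur` takes the values: 3 → 9 → 27 → 81

Answer: 81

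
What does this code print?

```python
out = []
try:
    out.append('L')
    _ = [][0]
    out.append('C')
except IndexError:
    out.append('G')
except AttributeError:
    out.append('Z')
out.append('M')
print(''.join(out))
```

Execution trace: 'L' (try body) → 'G' (except IndexError) → 'M' (after the try/except). Output: LGM

Answer: LGM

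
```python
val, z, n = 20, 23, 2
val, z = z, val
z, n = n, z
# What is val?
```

Trace:
`val, z, n = 20, 23, 2` → val = 20; z = 23; n = 2
`val, z = z, val` → val = 23; z = 20
`z, n = n, z` → z = 2; n = 20
So val = 23

Answer: 23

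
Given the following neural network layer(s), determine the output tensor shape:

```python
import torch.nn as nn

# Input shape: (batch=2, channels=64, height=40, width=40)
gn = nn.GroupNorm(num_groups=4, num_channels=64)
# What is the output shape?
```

Input: (2, 64, 40, 40) -> Output: (2, 64, 40, 40)

Answer: (2, 64, 40, 40)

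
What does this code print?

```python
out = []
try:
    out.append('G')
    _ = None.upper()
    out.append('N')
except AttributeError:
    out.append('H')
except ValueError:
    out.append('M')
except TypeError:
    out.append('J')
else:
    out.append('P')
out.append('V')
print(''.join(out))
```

Execution trace: 'G' (try body) → 'H' (except AttributeError) → 'V' (after the try/except). Output: GHV

Answer: GHV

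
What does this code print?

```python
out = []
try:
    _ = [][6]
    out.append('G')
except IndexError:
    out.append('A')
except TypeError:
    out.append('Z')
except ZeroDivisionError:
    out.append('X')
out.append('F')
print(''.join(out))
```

Execution trace: 'A' (except IndexError) → 'F' (after the try/except). Output: AF

Answer: AF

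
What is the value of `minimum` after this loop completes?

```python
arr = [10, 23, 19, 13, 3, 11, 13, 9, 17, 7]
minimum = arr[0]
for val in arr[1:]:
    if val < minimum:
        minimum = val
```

Minimum of [10, 23, 19, 13, 3, 11, 13, 9, 17, 7]
`minimum` takes the values: 10 → 3

Answer: 3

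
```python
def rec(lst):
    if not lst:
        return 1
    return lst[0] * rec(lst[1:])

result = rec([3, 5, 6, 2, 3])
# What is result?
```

Product over [3, 5, 6, 2, 3] = 3 * 5 * 6 * 2 * 3 = 540

Answer: 540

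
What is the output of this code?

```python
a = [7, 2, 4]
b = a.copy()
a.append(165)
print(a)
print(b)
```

Key concept: list.copy() creates independent copy.
Step by step:
`a = [7, 2, 4]` → a = [7, 2, 4]
`b = a.copy()` → b = [7, 2, 4]
`a.append(165)` → a = [7, 2, 4, 165]
`print(a)` → prints [7, 2, 4, 165]
`print(b)` → prints [7, 2, 4]

Answer:
[7, 2, 4, 165]
[7, 2, 4]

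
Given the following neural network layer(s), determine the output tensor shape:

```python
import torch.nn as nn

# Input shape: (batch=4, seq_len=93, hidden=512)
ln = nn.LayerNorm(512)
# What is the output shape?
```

Input: (4, 93, 512) -> Output: (4, 93, 512)

Answer: (4, 93, 512)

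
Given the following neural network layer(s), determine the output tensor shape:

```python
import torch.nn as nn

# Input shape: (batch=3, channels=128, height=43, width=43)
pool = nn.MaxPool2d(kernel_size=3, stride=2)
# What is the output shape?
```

Input: (3, 128, 43, 43) -> Output: (3, 128, 21, 21)

Answer: (3, 128, 21, 21)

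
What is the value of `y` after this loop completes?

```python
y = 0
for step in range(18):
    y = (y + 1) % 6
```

Increment mod 6, 18 times = 0
`y` takes the values: 0 → 1 → 2 → 3 → 4 → 5 → 0 → 1 → 2 → 3 → 4 → 5 → 0 → 1 → 2 → 3 → 4 → 5 → 0

Answer: 0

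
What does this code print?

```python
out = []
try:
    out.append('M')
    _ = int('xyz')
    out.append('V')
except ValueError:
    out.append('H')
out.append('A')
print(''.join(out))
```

Execution trace: 'M' (try body) → 'H' (except ValueError) → 'A' (after the try/except). Output: MHA

Answer: MHA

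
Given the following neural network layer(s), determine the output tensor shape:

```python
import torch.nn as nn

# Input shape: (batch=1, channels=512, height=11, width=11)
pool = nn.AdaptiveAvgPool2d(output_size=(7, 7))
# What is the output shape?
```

Input: (1, 512, 11, 11) -> Output: (1, 512, 7, 7)

Answer: (1, 512, 7, 7)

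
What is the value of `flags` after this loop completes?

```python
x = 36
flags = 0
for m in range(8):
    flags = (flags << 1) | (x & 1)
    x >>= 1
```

Reverse lowest 8 bits of 36
`flags` takes the values: 0 → 1 → 2 → 4 → 9 → 18 → 36

Answer: 36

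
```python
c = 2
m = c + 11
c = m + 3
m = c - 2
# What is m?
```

Trace:
`c = 2` → c = 2
`m = c + 11` → m = 13
`c = m + 3` → c = 16
`m = c - 2` → m = 14
So m = 14

Answer: 14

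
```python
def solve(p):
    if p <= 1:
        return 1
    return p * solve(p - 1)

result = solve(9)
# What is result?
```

solve(9) = 9 * 8 * 7 * 6 * 5 * 4 * 3 * 2 * 1 = 362880

Answer: 362880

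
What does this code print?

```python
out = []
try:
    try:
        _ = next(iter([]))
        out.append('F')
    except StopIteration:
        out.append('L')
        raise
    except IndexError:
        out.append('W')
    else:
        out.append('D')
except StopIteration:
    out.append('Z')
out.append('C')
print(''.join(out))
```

Execution trace: 'L' (inner except StopIteration) → 'Z' (outer except StopIteration) → 'C' (after the try/except). Output: LZC

Answer: LZC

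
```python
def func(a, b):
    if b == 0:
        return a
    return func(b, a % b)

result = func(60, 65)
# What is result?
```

func(60, 65) -> func(65, 60) -> func(60, 5) -> func(5, 0) -> 5

Answer: 5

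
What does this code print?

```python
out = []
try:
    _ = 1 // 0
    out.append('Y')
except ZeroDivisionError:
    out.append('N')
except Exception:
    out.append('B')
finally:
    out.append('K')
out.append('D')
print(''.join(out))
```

Execution trace: 'N' (except ZeroDivisionError) → 'K' (finally) → 'D' (after the try/except). Output: NKD

Answer: NKD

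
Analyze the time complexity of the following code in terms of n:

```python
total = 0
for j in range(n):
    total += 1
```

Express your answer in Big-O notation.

Each loop level contributes: n. Multiplying the contributions gives O(n).

Answer: O(n)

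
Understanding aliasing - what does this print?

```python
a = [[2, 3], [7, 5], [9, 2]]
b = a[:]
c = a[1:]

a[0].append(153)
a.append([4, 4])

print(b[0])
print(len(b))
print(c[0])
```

Key concept: slice with nested mutation.
Step by step:
`a = [[2, 3], [7, 5], [9, 2]]` → a = [[2, 3], [7, 5], [9, 2]]
`b = a[:]` → b = [[2, 3], [7, 5], [9, 2]]
`c = a[1:]` → c = [[7, 5], [9, 2]]
`a[0].append(153)` → a = [[2, 3, 153], [7, 5], [9, 2]]; b = [[2, 3, 153], [7, 5], [9, 2]]
`a.append([4, 4])` → a = [[2, 3, 153], [7, 5], [9, 2], [4, 4]]
`print(b[0])` → prints [2, 3, 153]
`print(len(b))` → prints 3
`print(c[0])` → prints [7, 5]

Answer:
[2, 3, 153]
3
[7, 5]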